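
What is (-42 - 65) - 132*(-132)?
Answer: 17317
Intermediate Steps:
(-42 - 65) - 132*(-132) = -107 + 17424 = 17317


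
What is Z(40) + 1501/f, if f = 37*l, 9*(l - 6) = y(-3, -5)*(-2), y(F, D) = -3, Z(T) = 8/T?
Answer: 4651/740 ≈ 6.2851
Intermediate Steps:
l = 20/3 (l = 6 + (-3*(-2))/9 = 6 + (1/9)*6 = 6 + 2/3 = 20/3 ≈ 6.6667)
f = 740/3 (f = 37*(20/3) = 740/3 ≈ 246.67)
Z(40) + 1501/f = 8/40 + 1501/(740/3) = 8*(1/40) + 1501*(3/740) = 1/5 + 4503/740 = 4651/740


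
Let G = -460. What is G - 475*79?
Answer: -37985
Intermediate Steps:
G - 475*79 = -460 - 475*79 = -460 - 37525 = -37985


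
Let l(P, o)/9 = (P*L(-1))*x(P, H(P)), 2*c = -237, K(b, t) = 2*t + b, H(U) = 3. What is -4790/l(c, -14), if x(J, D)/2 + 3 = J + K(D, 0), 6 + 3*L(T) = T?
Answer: 9580/1179549 ≈ 0.0081217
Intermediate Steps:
L(T) = -2 + T/3
K(b, t) = b + 2*t
c = -237/2 (c = (½)*(-237) = -237/2 ≈ -118.50)
x(J, D) = -6 + 2*D + 2*J (x(J, D) = -6 + 2*(J + (D + 2*0)) = -6 + 2*(J + (D + 0)) = -6 + 2*(J + D) = -6 + 2*(D + J) = -6 + (2*D + 2*J) = -6 + 2*D + 2*J)
l(P, o) = -42*P² (l(P, o) = 9*((P*(-2 + (⅓)*(-1)))*(-6 + 2*3 + 2*P)) = 9*((P*(-2 - ⅓))*(-6 + 6 + 2*P)) = 9*((P*(-7/3))*(2*P)) = 9*((-7*P/3)*(2*P)) = 9*(-14*P²/3) = -42*P²)
-4790/l(c, -14) = -4790/((-42*(-237/2)²)) = -4790/((-42*56169/4)) = -4790/(-1179549/2) = -4790*(-2/1179549) = 9580/1179549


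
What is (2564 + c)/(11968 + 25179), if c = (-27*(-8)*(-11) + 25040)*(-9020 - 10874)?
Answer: -450875052/37147 ≈ -12138.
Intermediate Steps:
c = -450877616 (c = (216*(-11) + 25040)*(-19894) = (-2376 + 25040)*(-19894) = 22664*(-19894) = -450877616)
(2564 + c)/(11968 + 25179) = (2564 - 450877616)/(11968 + 25179) = -450875052/37147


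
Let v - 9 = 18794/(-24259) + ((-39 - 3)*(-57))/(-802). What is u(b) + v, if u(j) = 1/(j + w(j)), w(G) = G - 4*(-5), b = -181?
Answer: 17424171529/3326927778 ≈ 5.2373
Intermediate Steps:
w(G) = 20 + G (w(G) = G + 20 = 20 + G)
u(j) = 1/(20 + 2*j) (u(j) = 1/(j + (20 + j)) = 1/(20 + 2*j))
v = 50976314/9727859 (v = 9 + (18794/(-24259) + ((-39 - 3)*(-57))/(-802)) = 9 + (18794*(-1/24259) - 42*(-57)*(-1/802)) = 9 + (-18794/24259 + 2394*(-1/802)) = 9 + (-18794/24259 - 1197/401) = 9 - 36574417/9727859 = 50976314/9727859 ≈ 5.2402)
u(b) + v = 1/(2*(10 - 181)) + 50976314/9727859 = (½)/(-171) + 50976314/9727859 = (½)*(-1/171) + 50976314/9727859 = -1/342 + 50976314/9727859 = 17424171529/3326927778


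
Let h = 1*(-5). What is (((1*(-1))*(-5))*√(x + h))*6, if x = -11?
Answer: 120*I ≈ 120.0*I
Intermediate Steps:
h = -5
(((1*(-1))*(-5))*√(x + h))*6 = (((1*(-1))*(-5))*√(-11 - 5))*6 = ((-1*(-5))*√(-16))*6 = (5*(4*I))*6 = (20*I)*6 = 120*I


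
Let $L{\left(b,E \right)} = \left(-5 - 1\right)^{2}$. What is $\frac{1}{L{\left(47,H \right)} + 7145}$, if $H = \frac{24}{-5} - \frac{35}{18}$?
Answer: $\frac{1}{7181} \approx 0.00013926$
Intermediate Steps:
$H = - \frac{607}{90}$ ($H = 24 \left(- \frac{1}{5}\right) - \frac{35}{18} = - \frac{24}{5} - \frac{35}{18} = - \frac{607}{90} \approx -6.7444$)
$L{\left(b,E \right)} = 36$ ($L{\left(b,E \right)} = \left(-6\right)^{2} = 36$)
$\frac{1}{L{\left(47,H \right)} + 7145} = \frac{1}{36 + 7145} = \frac{1}{7181}$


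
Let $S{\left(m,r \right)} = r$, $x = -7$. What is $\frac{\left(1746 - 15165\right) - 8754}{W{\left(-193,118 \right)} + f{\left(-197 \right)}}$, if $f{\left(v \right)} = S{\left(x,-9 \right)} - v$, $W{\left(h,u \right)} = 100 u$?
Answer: $- \frac{7391}{3996} \approx -1.8496$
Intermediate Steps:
$f{\left(v \right)} = -9 - v$
$\frac{\left(1746 - 15165\right) - 8754}{W{\left(-193,118 \right)} + f{\left(-197 \right)}} = \frac{\left(1746 - 15165\right) - 8754}{100 \cdot 118 - -188} = \frac{-13419 - 8754}{11800 + \left(-9 + 197\right)} = - \frac{22173}{11800 + 188} = - \frac{22173}{11988} = \left(-22173\right) \frac{1}{11988} = - \frac{7391}{3996}$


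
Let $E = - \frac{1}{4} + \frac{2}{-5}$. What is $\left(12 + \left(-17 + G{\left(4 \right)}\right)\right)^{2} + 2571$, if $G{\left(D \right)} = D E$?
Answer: $\frac{65719}{25} \approx 2628.8$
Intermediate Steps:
$E = - \frac{13}{20}$ ($E = \left(-1\right) \frac{1}{4} + 2 \left(- \frac{1}{5}\right) = - \frac{1}{4} - \frac{2}{5} = - \frac{13}{20} \approx -0.65$)
$G{\left(D \right)} = - \frac{13 D}{20}$ ($G{\left(D \right)} = D \left(- \frac{13}{20}\right) = - \frac{13 D}{20}$)
$\left(12 + \left(-17 + G{\left(4 \right)}\right)\right)^{2} + 2571 = \left(12 - \frac{98}{5}\right)^{2} + 2571 = \left(- \frac{38}{5}\right)^{2} + 2571 = \frac{1444}{25} + 2571 = \frac{65719}{25}$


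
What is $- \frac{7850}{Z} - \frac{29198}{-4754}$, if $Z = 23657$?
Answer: $\frac{326709093}{56232689} \approx 5.81$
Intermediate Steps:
$- \frac{7850}{Z} - \frac{29198}{-4754} = - \frac{7850}{23657} - \frac{29198}{-4754} = \left(-7850\right) \frac{1}{23657} - - \frac{14599}{2377} = - \frac{7850}{23657} + \frac{14599}{2377} = \frac{326709093}{56232689}$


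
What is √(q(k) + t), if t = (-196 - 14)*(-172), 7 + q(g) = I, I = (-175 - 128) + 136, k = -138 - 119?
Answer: 3*√3994 ≈ 189.59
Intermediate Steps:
k = -257
I = -167 (I = -303 + 136 = -167)
q(g) = -174 (q(g) = -7 - 167 = -174)
t = 36120 (t = -210*(-172) = 36120)
√(q(k) + t) = √(-174 + 36120) = √35946 = 3*√3994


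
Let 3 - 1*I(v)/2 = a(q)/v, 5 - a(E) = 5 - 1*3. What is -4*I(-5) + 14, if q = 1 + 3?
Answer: -74/5 ≈ -14.800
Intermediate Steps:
q = 4
a(E) = 3 (a(E) = 5 - (5 - 1*3) = 5 - (5 - 3) = 5 - 1*2 = 5 - 2 = 3)
I(v) = 6 - 6/v
-4*I(-5) + 14 = -4*(6 - 6/(-5)) + 14 = -4*(6 - 6*(-⅕)) + 14 = -4*(6 + 6/5) + 14 = -4*36/5 + 14 = -144/5 + 14 = -74/5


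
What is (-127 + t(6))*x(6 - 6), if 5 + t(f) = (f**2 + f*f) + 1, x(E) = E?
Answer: 0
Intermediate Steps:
t(f) = -4 + 2*f**2 (t(f) = -5 + ((f**2 + f*f) + 1) = -5 + ((f**2 + f**2) + 1) = -5 + (2*f**2 + 1) = -5 + (1 + 2*f**2) = -4 + 2*f**2)
(-127 + t(6))*x(6 - 6) = (-127 + (-4 + 2*6**2))*(6 - 6) = (-127 + (-4 + 2*36))*0 = (-127 + (-4 + 72))*0 = (-127 + 68)*0 = -59*0 = 0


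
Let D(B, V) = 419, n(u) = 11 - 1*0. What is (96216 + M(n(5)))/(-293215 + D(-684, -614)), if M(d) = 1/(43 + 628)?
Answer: -9222991/28066588 ≈ -0.32861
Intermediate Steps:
n(u) = 11 (n(u) = 11 + 0 = 11)
M(d) = 1/671
(96216 + M(n(5)))/(-293215 + D(-684, -614)) = (96216 + 1/671)/(-293215 + 419) = (64560937/671)/(-292796) = (64560937/671)*(-1/292796) = -9222991/28066588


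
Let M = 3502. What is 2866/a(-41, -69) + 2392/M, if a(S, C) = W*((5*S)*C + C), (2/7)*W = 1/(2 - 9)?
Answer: 99973/362457 ≈ 0.27582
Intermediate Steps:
W = -½ (W = 7/(2*(2 - 9)) = (7/2)/(-7) = (7/2)*(-⅐) = -½ ≈ -0.50000)
a(S, C) = -C/2 - 5*C*S/2 (a(S, C) = -((5*S)*C + C)/2 = -(5*C*S + C)/2 = -(C + 5*C*S)/2 = -C/2 - 5*C*S/2)
2866/a(-41, -69) + 2392/M = 2866/((-½*(-69)*(1 + 5*(-41)))) + 2392/3502 = 2866/((-½*(-69)*(1 - 205))) + 2392*(1/3502) = 2866/((-½*(-69)*(-204))) + 1196/1751 = 2866/(-7038) + 1196/1751 = 2866*(-1/7038) + 1196/1751 = -1433/3519 + 1196/1751 = 99973/362457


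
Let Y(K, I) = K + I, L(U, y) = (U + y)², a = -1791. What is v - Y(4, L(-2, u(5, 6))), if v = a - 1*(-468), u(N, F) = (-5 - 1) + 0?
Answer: -1391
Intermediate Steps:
u(N, F) = -6 (u(N, F) = -6 + 0 = -6)
v = -1323 (v = -1791 - 1*(-468) = -1791 + 468 = -1323)
Y(K, I) = I + K
v - Y(4, L(-2, u(5, 6))) = -1323 - ((-2 - 6)² + 4) = -1323 - ((-8)² + 4) = -1323 - (64 + 4) = -1323 - 1*68 = -1323 - 68 = -1391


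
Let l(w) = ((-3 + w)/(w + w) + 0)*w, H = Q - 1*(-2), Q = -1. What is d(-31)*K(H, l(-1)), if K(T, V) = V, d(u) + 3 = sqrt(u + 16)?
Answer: 6 - 2*I*sqrt(15) ≈ 6.0 - 7.746*I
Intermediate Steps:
d(u) = -3 + sqrt(16 + u) (d(u) = -3 + sqrt(u + 16) = -3 + sqrt(16 + u))
H = 1 (H = -1 - 1*(-2) = -1 + 2 = 1)
l(w) = -3/2 + w/2 (l(w) = ((-3 + w)/((2*w)) + 0)*w = ((-3 + w)*(1/(2*w)) + 0)*w = ((-3 + w)/(2*w) + 0)*w = ((-3 + w)/(2*w))*w = -3/2 + w/2)
d(-31)*K(H, l(-1)) = (-3 + sqrt(16 - 31))*(-3/2 + (1/2)*(-1)) = (-3 + sqrt(-15))*(-3/2 - 1/2) = (-3 + I*sqrt(15))*(-2) = 6 - 2*I*sqrt(15)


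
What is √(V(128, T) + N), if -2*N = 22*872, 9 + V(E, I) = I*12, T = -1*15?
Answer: I*√9781 ≈ 98.899*I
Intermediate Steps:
T = -15
V(E, I) = -9 + 12*I (V(E, I) = -9 + I*12 = -9 + 12*I)
N = -9592 (N = -11*872 = -½*19184 = -9592)
√(V(128, T) + N) = √((-9 + 12*(-15)) - 9592) = √((-9 - 180) - 9592) = √(-189 - 9592) = √(-9781) = I*√9781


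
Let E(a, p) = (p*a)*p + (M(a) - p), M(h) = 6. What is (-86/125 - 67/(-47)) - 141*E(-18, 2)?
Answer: 56333833/5875 ≈ 9588.7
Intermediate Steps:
E(a, p) = 6 - p + a*p² (E(a, p) = (p*a)*p + (6 - p) = (a*p)*p + (6 - p) = a*p² + (6 - p) = 6 - p + a*p²)
(-86/125 - 67/(-47)) - 141*E(-18, 2) = (-86/125 - 67/(-47)) - 141*(6 - 1*2 - 18*2²) = (-86*1/125 - 67*(-1/47)) - 141*(6 - 2 - 18*4) = (-86/125 + 67/47) - 141*(6 - 2 - 72) = 4333/5875 - 141*(-68) = 4333/5875 + 9588 = 56333833/5875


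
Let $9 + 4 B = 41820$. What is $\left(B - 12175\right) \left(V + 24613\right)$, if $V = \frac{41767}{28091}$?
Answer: $- \frac{2381684196975}{56182} \approx -4.2392 \cdot 10^{7}$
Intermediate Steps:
$B = \frac{41811}{4}$ ($B = - \frac{9}{4} + \frac{1}{4} \cdot 41820 = - \frac{9}{4} + 10455 = \frac{41811}{4} \approx 10453.0$)
$V = \frac{41767}{28091}$ ($V = 41767 \cdot \frac{1}{28091} = \frac{41767}{28091} \approx 1.4868$)
$\left(B - 12175\right) \left(V + 24613\right) = \left(\frac{41811}{4} - 12175\right) \left(\frac{41767}{28091} + 24613\right) = \left(- \frac{6889}{4}\right) \frac{691445550}{28091} = - \frac{2381684196975}{56182}$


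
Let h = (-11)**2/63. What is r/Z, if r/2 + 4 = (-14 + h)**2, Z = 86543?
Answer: 1126490/343489167 ≈ 0.0032796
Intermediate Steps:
h = 121/63 (h = 121*(1/63) = 121/63 ≈ 1.9206)
r = 1126490/3969 (r = -8 + 2*(-14 + 121/63)**2 = -8 + 2*(-761/63)**2 = -8 + 2*(579121/3969) = -8 + 1158242/3969 = 1126490/3969 ≈ 283.82)
r/Z = (1126490/3969)/86543 = (1126490/3969)*(1/86543) = 1126490/343489167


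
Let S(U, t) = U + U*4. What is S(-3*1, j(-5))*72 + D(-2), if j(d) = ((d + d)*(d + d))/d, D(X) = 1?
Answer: -1079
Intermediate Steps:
j(d) = 4*d (j(d) = ((2*d)*(2*d))/d = (4*d²)/d = 4*d)
S(U, t) = 5*U (S(U, t) = U + 4*U = 5*U)
S(-3*1, j(-5))*72 + D(-2) = (5*(-3*1))*72 + 1 = (5*(-3))*72 + 1 = -15*72 + 1 = -1080 + 1 = -1079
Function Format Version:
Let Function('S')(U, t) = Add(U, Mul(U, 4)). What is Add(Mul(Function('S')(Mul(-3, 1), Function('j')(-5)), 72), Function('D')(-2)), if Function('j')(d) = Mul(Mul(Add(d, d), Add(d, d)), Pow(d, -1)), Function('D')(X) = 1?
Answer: -1079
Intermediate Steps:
Function('j')(d) = Mul(4, d) (Function('j')(d) = Mul(Mul(Mul(2, d), Mul(2, d)), Pow(d, -1)) = Mul(Mul(4, Pow(d, 2)), Pow(d, -1)) = Mul(4, d))
Function('S')(U, t) = Mul(5, U) (Function('S')(U, t) = Add(U, Mul(4, U)) = Mul(5, U))
Add(Mul(Function('S')(Mul(-3, 1), Function('j')(-5)), 72), Function('D')(-2)) = Add(Mul(Mul(5, Mul(-3, 1)), 72), 1) = Add(Mul(Mul(5, -3), 72), 1) = Add(Mul(-15, 72), 1) = Add(-1080, 1) = -1079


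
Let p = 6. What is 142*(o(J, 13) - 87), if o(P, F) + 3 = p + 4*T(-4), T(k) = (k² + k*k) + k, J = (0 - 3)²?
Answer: 3976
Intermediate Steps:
J = 9 (J = (-3)² = 9)
T(k) = k + 2*k² (T(k) = (k² + k²) + k = 2*k² + k = k + 2*k²)
o(P, F) = 115 (o(P, F) = -3 + (6 + 4*(-4*(1 + 2*(-4)))) = -3 + (6 + 4*(-4*(1 - 8))) = -3 + (6 + 4*(-4*(-7))) = -3 + (6 + 4*28) = -3 + (6 + 112) = -3 + 118 = 115)
142*(o(J, 13) - 87) = 142*(115 - 87) = 142*28 = 3976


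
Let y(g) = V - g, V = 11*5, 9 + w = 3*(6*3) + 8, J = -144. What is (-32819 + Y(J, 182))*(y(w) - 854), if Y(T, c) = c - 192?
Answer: 27970308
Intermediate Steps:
w = 53 (w = -9 + (3*(6*3) + 8) = -9 + (3*18 + 8) = -9 + (54 + 8) = -9 + 62 = 53)
Y(T, c) = -192 + c
V = 55
y(g) = 55 - g
(-32819 + Y(J, 182))*(y(w) - 854) = (-32819 + (-192 + 182))*((55 - 1*53) - 854) = (-32819 - 10)*((55 - 53) - 854) = -32829*(2 - 854) = -32829*(-852) = 27970308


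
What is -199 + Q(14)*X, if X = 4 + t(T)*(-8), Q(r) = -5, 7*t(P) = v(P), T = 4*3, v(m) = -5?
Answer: -1733/7 ≈ -247.57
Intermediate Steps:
T = 12
t(P) = -5/7 (t(P) = (⅐)*(-5) = -5/7)
X = 68/7 (X = 4 - 5/7*(-8) = 4 + 40/7 = 68/7 ≈ 9.7143)
-199 + Q(14)*X = -199 - 5*68/7 = -199 - 340/7 = -1733/7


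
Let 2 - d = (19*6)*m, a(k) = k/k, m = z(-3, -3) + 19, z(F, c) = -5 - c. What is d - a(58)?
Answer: -1937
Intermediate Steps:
m = 17 (m = (-5 - 1*(-3)) + 19 = (-5 + 3) + 19 = -2 + 19 = 17)
a(k) = 1
d = -1936 (d = 2 - 19*6*17 = 2 - 114*17 = 2 - 1*1938 = 2 - 1938 = -1936)
d - a(58) = -1936 - 1*1 = -1936 - 1 = -1937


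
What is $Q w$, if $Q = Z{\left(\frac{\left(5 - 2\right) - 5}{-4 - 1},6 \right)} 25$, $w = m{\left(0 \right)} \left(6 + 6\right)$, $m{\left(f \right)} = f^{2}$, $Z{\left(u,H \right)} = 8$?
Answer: $0$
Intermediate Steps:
$w = 0$ ($w = 0^{2} \left(6 + 6\right) = 0 \cdot 12 = 0$)
$Q = 200$ ($Q = 8 \cdot 25 = 200$)
$Q w = 200 \cdot 0 = 0$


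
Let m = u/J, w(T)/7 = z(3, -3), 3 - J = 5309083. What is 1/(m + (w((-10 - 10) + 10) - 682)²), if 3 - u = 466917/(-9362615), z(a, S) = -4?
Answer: 24853436022100/12528617098726332619 ≈ 1.9837e-6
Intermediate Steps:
J = -5309080 (J = 3 - 1*5309083 = 3 - 5309083 = -5309080)
u = 28554762/9362615 (u = 3 - 466917/(-9362615) = 3 - 466917*(-1)/9362615 = 3 - 1*(-466917/9362615) = 3 + 466917/9362615 = 28554762/9362615 ≈ 3.0499)
w(T) = -28 (w(T) = 7*(-4) = -28)
m = -14277381/24853436022100 (m = (28554762/9362615)/(-5309080) = (28554762/9362615)*(-1/5309080) = -14277381/24853436022100 ≈ -5.7446e-7)
1/(m + (w((-10 - 10) + 10) - 682)²) = 1/(-14277381/24853436022100 + (-28 - 682)²) = 1/(-14277381/24853436022100 + (-710)²) = 1/(-14277381/24853436022100 + 504100) = 1/(12528617098726332619/24853436022100) = 24853436022100/12528617098726332619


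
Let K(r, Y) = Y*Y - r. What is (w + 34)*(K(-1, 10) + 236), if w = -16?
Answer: 6066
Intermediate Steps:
K(r, Y) = Y**2 - r
(w + 34)*(K(-1, 10) + 236) = (-16 + 34)*((10**2 - 1*(-1)) + 236) = 18*((100 + 1) + 236) = 18*(101 + 236) = 18*337 = 6066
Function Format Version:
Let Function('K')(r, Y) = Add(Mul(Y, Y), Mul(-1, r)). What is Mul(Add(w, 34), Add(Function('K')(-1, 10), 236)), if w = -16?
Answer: 6066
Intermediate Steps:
Function('K')(r, Y) = Add(Pow(Y, 2), Mul(-1, r))
Mul(Add(w, 34), Add(Function('K')(-1, 10), 236)) = Mul(Add(-16, 34), Add(Add(Pow(10, 2), Mul(-1, -1)), 236)) = Mul(18, Add(Add(100, 1), 236)) = Mul(18, Add(101, 236)) = Mul(18, 337) = 6066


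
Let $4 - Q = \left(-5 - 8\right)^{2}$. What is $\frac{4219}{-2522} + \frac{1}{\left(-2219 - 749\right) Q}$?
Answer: $- \frac{1033063079}{617536920} \approx -1.6729$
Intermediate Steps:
$Q = -165$ ($Q = 4 - \left(-5 - 8\right)^{2} = 4 - \left(-13\right)^{2} = 4 - 169 = -165$)
$\frac{4219}{-2522} + \frac{1}{\left(-2219 - 749\right) Q} = \frac{4219}{-2522} + \frac{1}{\left(-2219 - 749\right) \left(-165\right)} = 4219 \left(- \frac{1}{2522}\right) + \frac{1}{-2968} \left(- \frac{1}{165}\right) = - \frac{4219}{2522} - - \frac{1}{489720} = - \frac{4219}{2522} + \frac{1}{489720} = - \frac{1033063079}{617536920}$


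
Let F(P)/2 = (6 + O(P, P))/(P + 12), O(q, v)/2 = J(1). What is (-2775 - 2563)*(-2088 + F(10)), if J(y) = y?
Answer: 122560480/11 ≈ 1.1142e+7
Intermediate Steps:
O(q, v) = 2 (O(q, v) = 2*1 = 2)
F(P) = 16/(12 + P) (F(P) = 2*((6 + 2)/(P + 12)) = 2*(8/(12 + P)) = 16/(12 + P))
(-2775 - 2563)*(-2088 + F(10)) = (-2775 - 2563)*(-2088 + 16/(12 + 10)) = -5338*(-2088 + 16/22) = -5338*(-2088 + 16*(1/22)) = -5338*(-2088 + 8/11) = -5338*(-22960/11) = 122560480/11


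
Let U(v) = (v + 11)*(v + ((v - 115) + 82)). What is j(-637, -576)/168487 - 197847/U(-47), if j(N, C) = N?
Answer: -3704173317/85591396 ≈ -43.277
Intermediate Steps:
U(v) = (-33 + 2*v)*(11 + v) (U(v) = (11 + v)*(v + ((-115 + v) + 82)) = (11 + v)*(v + (-33 + v)) = (11 + v)*(-33 + 2*v) = (-33 + 2*v)*(11 + v))
j(-637, -576)/168487 - 197847/U(-47) = -637/168487 - 197847/(-363 - 11*(-47) + 2*(-47)²) = -637*1/168487 - 197847/(-363 + 517 + 2*2209) = -637/168487 - 197847/(-363 + 517 + 4418) = -637/168487 - 197847/4572 = -637/168487 - 197847*1/4572 = -637/168487 - 21983/508 = -3704173317/85591396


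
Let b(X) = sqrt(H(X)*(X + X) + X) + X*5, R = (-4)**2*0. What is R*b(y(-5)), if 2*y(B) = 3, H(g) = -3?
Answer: 0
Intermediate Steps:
y(B) = 3/2 (y(B) = (1/2)*3 = 3/2)
R = 0 (R = 16*0 = 0)
b(X) = 5*X + sqrt(5)*sqrt(-X) (b(X) = sqrt(-3*(X + X) + X) + X*5 = sqrt(-6*X + X) + 5*X = sqrt(-5*X) + 5*X = sqrt(5)*sqrt(-X) + 5*X = 5*X + sqrt(5)*sqrt(-X))
R*b(y(-5)) = 0*(5*(3/2) + sqrt(5)*sqrt(-1*3/2)) = 0*(15/2 + sqrt(5)*sqrt(-3/2)) = 0*(15/2 + sqrt(5)*(I*sqrt(6)/2)) = 0*(15/2 + I*sqrt(30)/2) = 0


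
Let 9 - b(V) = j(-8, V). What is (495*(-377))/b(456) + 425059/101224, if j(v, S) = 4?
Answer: -3777558293/101224 ≈ -37319.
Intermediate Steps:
b(V) = 5 (b(V) = 9 - 1*4 = 9 - 4 = 5)
(495*(-377))/b(456) + 425059/101224 = (495*(-377))/5 + 425059/101224 = -186615*1/5 + 425059*(1/101224) = -37323 + 425059/101224 = -3777558293/101224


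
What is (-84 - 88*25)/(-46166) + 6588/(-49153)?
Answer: -95938078/1134598699 ≈ -0.084557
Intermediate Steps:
(-84 - 88*25)/(-46166) + 6588/(-49153) = (-84 - 2200)*(-1/46166) + 6588*(-1/49153) = -2284*(-1/46166) - 6588/49153 = 1142/23083 - 6588/49153 = -95938078/1134598699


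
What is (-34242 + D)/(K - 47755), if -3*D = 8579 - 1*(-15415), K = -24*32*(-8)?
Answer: 42240/41611 ≈ 1.0151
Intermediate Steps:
K = 6144 (K = -768*(-8) = 6144)
D = -7998 (D = -(8579 - 1*(-15415))/3 = -(8579 + 15415)/3 = -⅓*23994 = -7998)
(-34242 + D)/(K - 47755) = (-34242 - 7998)/(6144 - 47755) = -42240/(-41611) = -42240*(-1/41611) = 42240/41611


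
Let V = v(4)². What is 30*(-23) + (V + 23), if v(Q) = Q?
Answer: -651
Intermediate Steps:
V = 16 (V = 4² = 16)
30*(-23) + (V + 23) = 30*(-23) + (16 + 23) = -690 + 39 = -651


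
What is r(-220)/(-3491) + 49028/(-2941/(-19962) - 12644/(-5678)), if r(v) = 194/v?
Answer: 1066979709158027551/51668262484630 ≈ 20651.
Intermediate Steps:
r(-220)/(-3491) + 49028/(-2941/(-19962) - 12644/(-5678)) = (194/(-220))/(-3491) + 49028/(-2941/(-19962) - 12644/(-5678)) = (194*(-1/220))*(-1/3491) + 49028/(-2941*(-1/19962) - 12644*(-1/5678)) = -97/110*(-1/3491) + 49028/(2941/19962 + 6322/2839) = 97/384010 + 49028/(134549263/56672118) = 97/384010 + 49028*(56672118/134549263) = 97/384010 + 2778520601304/134549263 = 1066979709158027551/51668262484630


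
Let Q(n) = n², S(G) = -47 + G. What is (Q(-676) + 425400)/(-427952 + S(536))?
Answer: -882376/427463 ≈ -2.0642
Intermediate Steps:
(Q(-676) + 425400)/(-427952 + S(536)) = ((-676)² + 425400)/(-427952 + (-47 + 536)) = (456976 + 425400)/(-427952 + 489) = 882376/(-427463) = 882376*(-1/427463) = -882376/427463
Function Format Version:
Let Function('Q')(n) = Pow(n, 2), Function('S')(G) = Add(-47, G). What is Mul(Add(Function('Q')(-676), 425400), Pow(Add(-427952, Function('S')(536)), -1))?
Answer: Rational(-882376, 427463) ≈ -2.0642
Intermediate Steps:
Mul(Add(Function('Q')(-676), 425400), Pow(Add(-427952, Function('S')(536)), -1)) = Mul(Add(Pow(-676, 2), 425400), Pow(Add(-427952, Add(-47, 536)), -1)) = Mul(Add(456976, 425400), Pow(Add(-427952, 489), -1)) = Mul(882376, Pow(-427463, -1)) = Mul(882376, Rational(-1, 427463)) = Rational(-882376, 427463)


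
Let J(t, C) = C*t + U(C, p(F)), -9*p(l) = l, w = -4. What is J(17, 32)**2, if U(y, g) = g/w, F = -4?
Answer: 23961025/81 ≈ 2.9582e+5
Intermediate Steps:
p(l) = -l/9
U(y, g) = -g/4 (U(y, g) = g/(-4) = g*(-1/4) = -g/4)
J(t, C) = -1/9 + C*t (J(t, C) = C*t - (-1)*(-4)/36 = C*t - 1/4*4/9 = C*t - 1/9 = -1/9 + C*t)
J(17, 32)**2 = (-1/9 + 32*17)**2 = (-1/9 + 544)**2 = (4895/9)**2 = 23961025/81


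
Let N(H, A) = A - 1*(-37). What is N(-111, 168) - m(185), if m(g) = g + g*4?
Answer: -720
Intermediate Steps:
m(g) = 5*g (m(g) = g + 4*g = 5*g)
N(H, A) = 37 + A (N(H, A) = A + 37 = 37 + A)
N(-111, 168) - m(185) = (37 + 168) - 5*185 = 205 - 1*925 = 205 - 925 = -720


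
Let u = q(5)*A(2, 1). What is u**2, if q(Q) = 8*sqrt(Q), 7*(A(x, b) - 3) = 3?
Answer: 184320/49 ≈ 3761.6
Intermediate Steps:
A(x, b) = 24/7 (A(x, b) = 3 + (1/7)*3 = 3 + 3/7 = 24/7)
u = 192*sqrt(5)/7 (u = (8*sqrt(5))*(24/7) = 192*sqrt(5)/7 ≈ 61.332)
u**2 = (192*sqrt(5)/7)**2 = 184320/49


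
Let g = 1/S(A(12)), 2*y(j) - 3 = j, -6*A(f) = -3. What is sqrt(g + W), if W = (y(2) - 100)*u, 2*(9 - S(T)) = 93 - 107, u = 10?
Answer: I*sqrt(15599)/4 ≈ 31.224*I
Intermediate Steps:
A(f) = 1/2 (A(f) = -1/6*(-3) = 1/2)
y(j) = 3/2 + j/2
S(T) = 16 (S(T) = 9 - (93 - 107)/2 = 9 - 1/2*(-14) = 9 + 7 = 16)
W = -975 (W = ((3/2 + (1/2)*2) - 100)*10 = ((3/2 + 1) - 100)*10 = (5/2 - 100)*10 = -195/2*10 = -975)
g = 1/16 ≈ 0.062500
sqrt(g + W) = sqrt(1/16 - 975) = sqrt(-15599/16) = I*sqrt(15599)/4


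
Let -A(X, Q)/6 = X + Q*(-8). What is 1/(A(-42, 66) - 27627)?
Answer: -1/24207 ≈ -4.1310e-5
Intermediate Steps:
A(X, Q) = -6*X + 48*Q (A(X, Q) = -6*(X + Q*(-8)) = -6*(X - 8*Q) = -6*X + 48*Q)
1/(A(-42, 66) - 27627) = 1/((-6*(-42) + 48*66) - 27627) = 1/((252 + 3168) - 27627) = 1/(3420 - 27627) = 1/(-24207) = -1/24207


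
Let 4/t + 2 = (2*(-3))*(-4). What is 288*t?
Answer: 576/11 ≈ 52.364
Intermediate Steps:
t = 2/11 (t = 4/(-2 + (2*(-3))*(-4)) = 4/(-2 - 6*(-4)) = 4/(-2 + 24) = 4/22 = 4*(1/22) = 2/11 ≈ 0.18182)
288*t = 288*(2/11) = 576/11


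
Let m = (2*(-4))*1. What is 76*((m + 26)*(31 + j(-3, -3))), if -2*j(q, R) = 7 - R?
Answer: 35568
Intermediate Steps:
j(q, R) = -7/2 + R/2 (j(q, R) = -(7 - R)/2 = -7/2 + R/2)
m = -8 (m = -8*1 = -8)
76*((m + 26)*(31 + j(-3, -3))) = 76*((-8 + 26)*(31 + (-7/2 + (½)*(-3)))) = 76*(18*(31 + (-7/2 - 3/2))) = 76*(18*(31 - 5)) = 76*(18*26) = 76*468 = 35568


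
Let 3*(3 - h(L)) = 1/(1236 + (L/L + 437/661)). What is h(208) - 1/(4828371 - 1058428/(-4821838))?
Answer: 12243114990067521571/4081405020201033138 ≈ 2.9997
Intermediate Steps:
h(L) = 7362185/2454282 (h(L) = 3 - 1/(3*(1236 + (L/L + 437/661))) = 3 - 1/(3*(1236 + (1 + 437*(1/661)))) = 3 - 1/(3*(1236 + (1 + 437/661))) = 3 - 1/(3*(1236 + 1098/661)) = 3 - 1/(3*818094/661) = 3 - ⅓*661/818094 = 3 - 661/2454282 = 7362185/2454282)
h(208) - 1/(4828371 - 1058428/(-4821838)) = 7362185/2454282 - 1/(4828371 - 1058428/(-4821838)) = 7362185/2454282 - 1/(4828371 - 1058428*(-1/4821838)) = 7362185/2454282 - 1/(4828371 + 75602/344417) = 7362185/2454282 - 1/1662973130309/344417 = 7362185/2454282 - 1*344417/1662973130309 = 7362185/2454282 - 344417/1662973130309 = 12243114990067521571/4081405020201033138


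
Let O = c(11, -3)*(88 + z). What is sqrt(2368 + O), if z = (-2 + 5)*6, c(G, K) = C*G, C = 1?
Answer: sqrt(3534) ≈ 59.447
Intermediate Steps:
c(G, K) = G (c(G, K) = 1*G = G)
z = 18 (z = 3*6 = 18)
O = 1166 (O = 11*(88 + 18) = 11*106 = 1166)
sqrt(2368 + O) = sqrt(2368 + 1166) = sqrt(3534)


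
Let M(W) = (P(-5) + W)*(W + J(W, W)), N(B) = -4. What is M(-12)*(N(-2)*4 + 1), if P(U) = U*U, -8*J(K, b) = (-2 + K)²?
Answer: 14235/2 ≈ 7117.5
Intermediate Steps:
J(K, b) = -(-2 + K)²/8
P(U) = U²
M(W) = (25 + W)*(W - (-2 + W)²/8) (M(W) = ((-5)² + W)*(W - (-2 + W)²/8) = (25 + W)*(W - (-2 + W)²/8))
M(-12)*(N(-2)*4 + 1) = (-25/2 + 37*(-12) - 13/8*(-12)² - ⅛*(-12)³)*(-4*4 + 1) = (-25/2 - 444 - 13/8*144 - ⅛*(-1728))*(-16 + 1) = (-25/2 - 444 - 234 + 216)*(-15) = -949/2*(-15) = 14235/2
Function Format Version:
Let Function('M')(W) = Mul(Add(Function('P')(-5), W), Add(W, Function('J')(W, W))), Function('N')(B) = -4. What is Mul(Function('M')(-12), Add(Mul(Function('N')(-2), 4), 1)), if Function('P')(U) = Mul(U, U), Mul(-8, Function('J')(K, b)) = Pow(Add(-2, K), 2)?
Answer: Rational(14235, 2) ≈ 7117.5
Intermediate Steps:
Function('J')(K, b) = Mul(Rational(-1, 8), Pow(Add(-2, K), 2))
Function('P')(U) = Pow(U, 2)
Function('M')(W) = Mul(Add(25, W), Add(W, Mul(Rational(-1, 8), Pow(Add(-2, W), 2)))) (Function('M')(W) = Mul(Add(Pow(-5, 2), W), Add(W, Mul(Rational(-1, 8), Pow(Add(-2, W), 2)))) = Mul(Add(25, W), Add(W, Mul(Rational(-1, 8), Pow(Add(-2, W), 2)))))
Mul(Function('M')(-12), Add(Mul(Function('N')(-2), 4), 1)) = Mul(Add(Rational(-25, 2), Mul(37, -12), Mul(Rational(-13, 8), Pow(-12, 2)), Mul(Rational(-1, 8), Pow(-12, 3))), Add(Mul(-4, 4), 1)) = Mul(Add(Rational(-25, 2), -444, Mul(Rational(-13, 8), 144), Mul(Rational(-1, 8), -1728)), Add(-16, 1)) = Mul(Add(Rational(-25, 2), -444, -234, 216), -15) = Mul(Rational(-949, 2), -15) = Rational(14235, 2)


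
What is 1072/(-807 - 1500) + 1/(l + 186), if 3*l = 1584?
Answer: -84789/183022 ≈ -0.46327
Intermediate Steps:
l = 528 (l = (⅓)*1584 = 528)
1072/(-807 - 1500) + 1/(l + 186) = 1072/(-807 - 1500) + 1/(528 + 186) = 1072/(-2307) + 1/714 = 1072*(-1/2307) + 1/714 = -1072/2307 + 1/714 = -84789/183022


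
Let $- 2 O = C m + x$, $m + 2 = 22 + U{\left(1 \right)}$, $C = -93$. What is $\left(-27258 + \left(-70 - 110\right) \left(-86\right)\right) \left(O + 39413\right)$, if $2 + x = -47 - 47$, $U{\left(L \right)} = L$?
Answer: $-476272875$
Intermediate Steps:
$x = -96$ ($x = -2 - 94 = -96$)
$m = 21$ ($m = -2 + \left(22 + 1\right) = -2 + 23 = 21$)
$O = \frac{2049}{2}$ ($O = - \frac{\left(-93\right) 21 - 96}{2} = - \frac{-1953 - 96}{2} = \left(- \frac{1}{2}\right) \left(-2049\right) = \frac{2049}{2} \approx 1024.5$)
$\left(-27258 + \left(-70 - 110\right) \left(-86\right)\right) \left(O + 39413\right) = \left(-27258 + \left(-70 - 110\right) \left(-86\right)\right) \left(\frac{2049}{2} + 39413\right) = \left(-27258 - -15480\right) \frac{80875}{2} = \left(-27258 + 15480\right) \frac{80875}{2} = \left(-11778\right) \frac{80875}{2} = -476272875$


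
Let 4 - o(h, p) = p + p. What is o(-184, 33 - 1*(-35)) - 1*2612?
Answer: -2744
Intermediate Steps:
o(h, p) = 4 - 2*p (o(h, p) = 4 - (p + p) = 4 - 2*p)
o(-184, 33 - 1*(-35)) - 1*2612 = (4 - 2*(33 - 1*(-35))) - 1*2612 = (4 - 2*(33 + 35)) - 2612 = (4 - 2*68) - 2612 = (4 - 136) - 2612 = -132 - 2612 = -2744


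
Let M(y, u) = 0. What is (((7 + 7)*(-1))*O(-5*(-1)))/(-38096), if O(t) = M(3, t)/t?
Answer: 0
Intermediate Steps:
O(t) = 0 (O(t) = 0/t = 0)
(((7 + 7)*(-1))*O(-5*(-1)))/(-38096) = (((7 + 7)*(-1))*0)/(-38096) = ((14*(-1))*0)*(-1/38096) = -14*0*(-1/38096) = 0*(-1/38096) = 0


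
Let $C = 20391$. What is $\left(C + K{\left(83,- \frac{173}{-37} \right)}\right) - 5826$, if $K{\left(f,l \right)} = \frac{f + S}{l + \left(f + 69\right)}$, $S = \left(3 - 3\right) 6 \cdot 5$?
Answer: $\frac{84436376}{5797} \approx 14566.0$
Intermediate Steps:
$S = 0$ ($S = 0 \cdot 6 \cdot 5 = 0 \cdot 5 = 0$)
$K{\left(f,l \right)} = \frac{f}{69 + f + l}$ ($K{\left(f,l \right)} = \frac{f + 0}{l + \left(f + 69\right)} = \frac{f}{l + \left(69 + f\right)} = \frac{f}{69 + f + l}$)
$\left(C + K{\left(83,- \frac{173}{-37} \right)}\right) - 5826 = \left(20391 + \frac{83}{69 + 83 - \frac{173}{-37}}\right) - 5826 = \left(20391 + \frac{83}{69 + 83 - - \frac{173}{37}}\right) - 5826 = \left(20391 + \frac{83}{69 + 83 + \frac{173}{37}}\right) - 5826 = \left(20391 + \frac{83}{\frac{5797}{37}}\right) - 5826 = \left(20391 + 83 \cdot \frac{37}{5797}\right) - 5826 = \left(20391 + \frac{3071}{5797}\right) - 5826 = \frac{118209698}{5797} - 5826 = \frac{84436376}{5797}$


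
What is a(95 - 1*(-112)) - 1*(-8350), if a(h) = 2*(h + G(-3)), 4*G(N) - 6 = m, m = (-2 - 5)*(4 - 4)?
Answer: 8767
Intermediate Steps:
m = 0 (m = -7*0 = 0)
G(N) = 3/2 (G(N) = 3/2 + (¼)*0 = 3/2 + 0 = 3/2)
a(h) = 3 + 2*h (a(h) = 2*(h + 3/2) = 2*(3/2 + h) = 3 + 2*h)
a(95 - 1*(-112)) - 1*(-8350) = (3 + 2*(95 - 1*(-112))) - 1*(-8350) = (3 + 2*(95 + 112)) + 8350 = (3 + 2*207) + 8350 = (3 + 414) + 8350 = 417 + 8350 = 8767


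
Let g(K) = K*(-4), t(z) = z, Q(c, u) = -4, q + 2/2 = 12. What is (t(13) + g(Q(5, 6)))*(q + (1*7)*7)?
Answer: 1740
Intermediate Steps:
q = 11 (q = -1 + 12 = 11)
g(K) = -4*K
(t(13) + g(Q(5, 6)))*(q + (1*7)*7) = (13 - 4*(-4))*(11 + (1*7)*7) = (13 + 16)*(11 + 7*7) = 29*(11 + 49) = 29*60 = 1740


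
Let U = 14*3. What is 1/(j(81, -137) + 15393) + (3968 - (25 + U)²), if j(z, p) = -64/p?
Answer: -1098739368/2108905 ≈ -521.00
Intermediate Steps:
U = 42
1/(j(81, -137) + 15393) + (3968 - (25 + U)²) = 1/(-64/(-137) + 15393) + (3968 - (25 + 42)²) = 1/(-64*(-1/137) + 15393) + (3968 - 1*67²) = 1/(64/137 + 15393) + (3968 - 1*4489) = 1/(2108905/137) + (3968 - 4489) = 137/2108905 - 521 = -1098739368/2108905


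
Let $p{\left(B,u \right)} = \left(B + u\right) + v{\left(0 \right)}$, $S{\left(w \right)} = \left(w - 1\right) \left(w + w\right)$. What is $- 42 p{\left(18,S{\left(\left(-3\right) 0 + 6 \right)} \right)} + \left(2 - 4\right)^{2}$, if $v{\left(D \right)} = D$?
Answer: $-3272$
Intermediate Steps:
$S{\left(w \right)} = 2 w \left(-1 + w\right)$ ($S{\left(w \right)} = \left(-1 + w\right) 2 w = 2 w \left(-1 + w\right)$)
$p{\left(B,u \right)} = B + u$ ($p{\left(B,u \right)} = \left(B + u\right) + 0 = B + u$)
$- 42 p{\left(18,S{\left(\left(-3\right) 0 + 6 \right)} \right)} + \left(2 - 4\right)^{2} = - 42 \left(18 + 2 \left(\left(-3\right) 0 + 6\right) \left(-1 + \left(\left(-3\right) 0 + 6\right)\right)\right) + \left(2 - 4\right)^{2} = - 42 \left(18 + 2 \left(0 + 6\right) \left(-1 + \left(0 + 6\right)\right)\right) + \left(-2\right)^{2} = - 42 \left(18 + 2 \cdot 6 \left(-1 + 6\right)\right) + 4 = - 42 \left(18 + 2 \cdot 6 \cdot 5\right) + 4 = - 42 \left(18 + 60\right) + 4 = \left(-42\right) 78 + 4 = -3276 + 4 = -3272$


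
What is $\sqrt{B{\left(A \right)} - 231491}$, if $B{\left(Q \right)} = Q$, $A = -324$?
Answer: $i \sqrt{231815} \approx 481.47 i$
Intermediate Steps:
$\sqrt{B{\left(A \right)} - 231491} = \sqrt{-324 - 231491} = \sqrt{-231815} = i \sqrt{231815}$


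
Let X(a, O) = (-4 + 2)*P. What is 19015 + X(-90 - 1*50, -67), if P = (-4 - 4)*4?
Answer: 19079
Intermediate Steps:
P = -32 (P = -8*4 = -32)
X(a, O) = 64 (X(a, O) = (-4 + 2)*(-32) = -2*(-32) = 64)
19015 + X(-90 - 1*50, -67) = 19015 + 64 = 19079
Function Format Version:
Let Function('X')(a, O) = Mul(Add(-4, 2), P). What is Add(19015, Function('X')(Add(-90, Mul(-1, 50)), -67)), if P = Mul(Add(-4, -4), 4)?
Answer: 19079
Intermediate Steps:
P = -32 (P = Mul(-8, 4) = -32)
Function('X')(a, O) = 64 (Function('X')(a, O) = Mul(Add(-4, 2), -32) = Mul(-2, -32) = 64)
Add(19015, Function('X')(Add(-90, Mul(-1, 50)), -67)) = Add(19015, 64) = 19079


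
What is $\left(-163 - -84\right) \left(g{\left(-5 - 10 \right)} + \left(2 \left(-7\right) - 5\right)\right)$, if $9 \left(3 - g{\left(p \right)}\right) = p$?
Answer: $\frac{3397}{3} \approx 1132.3$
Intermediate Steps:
$g{\left(p \right)} = 3 - \frac{p}{9}$
$\left(-163 - -84\right) \left(g{\left(-5 - 10 \right)} + \left(2 \left(-7\right) - 5\right)\right) = \left(-163 - -84\right) \left(\left(3 - \frac{-5 - 10}{9}\right) + \left(2 \left(-7\right) - 5\right)\right) = \left(-163 + 84\right) \left(\left(3 - - \frac{5}{3}\right) - 19\right) = - 79 \left(\left(3 + \frac{5}{3}\right) - 19\right) = - 79 \left(\frac{14}{3} - 19\right) = \left(-79\right) \left(- \frac{43}{3}\right) = \frac{3397}{3}$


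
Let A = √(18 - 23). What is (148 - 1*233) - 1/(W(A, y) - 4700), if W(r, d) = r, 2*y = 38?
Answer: -375529145/4418001 + I*√5/22090005 ≈ -85.0 + 1.0123e-7*I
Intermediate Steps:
y = 19 (y = (½)*38 = 19)
A = I*√5 (A = √(-5) = I*√5 ≈ 2.2361*I)
(148 - 1*233) - 1/(W(A, y) - 4700) = (148 - 1*233) - 1/(I*√5 - 4700) = (148 - 233) - 1/(-4700 + I*√5) = -85 - 1/(-4700 + I*√5)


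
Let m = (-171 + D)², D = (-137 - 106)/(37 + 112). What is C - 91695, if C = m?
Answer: -1374099411/22201 ≈ -61894.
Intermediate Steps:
D = -243/149 ≈ -1.6309
m = 661621284/22201 (m = (-171 - 243/149)² = (-25722/149)² = 661621284/22201 ≈ 29801.)
C = 661621284/22201 ≈ 29801.
C - 91695 = 661621284/22201 - 91695 = -1374099411/22201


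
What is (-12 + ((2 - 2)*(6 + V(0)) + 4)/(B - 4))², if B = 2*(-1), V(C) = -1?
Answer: 1444/9 ≈ 160.44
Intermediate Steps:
B = -2
(-12 + ((2 - 2)*(6 + V(0)) + 4)/(B - 4))² = (-12 + ((2 - 2)*(6 - 1) + 4)/(-2 - 4))² = (-12 + (0*5 + 4)/(-6))² = (-12 + (0 + 4)*(-⅙))² = (-12 + 4*(-⅙))² = (-12 - ⅔)² = (-38/3)² = 1444/9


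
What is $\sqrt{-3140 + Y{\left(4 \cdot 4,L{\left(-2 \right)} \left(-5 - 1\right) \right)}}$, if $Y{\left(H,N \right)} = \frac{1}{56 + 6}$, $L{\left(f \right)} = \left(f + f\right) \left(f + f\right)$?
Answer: $\frac{3 i \sqrt{1341122}}{62} \approx 56.036 i$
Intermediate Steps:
$L{\left(f \right)} = 4 f^{2}$ ($L{\left(f \right)} = 2 f 2 f = 4 f^{2}$)
$Y{\left(H,N \right)} = \frac{1}{62}$
$\sqrt{-3140 + Y{\left(4 \cdot 4,L{\left(-2 \right)} \left(-5 - 1\right) \right)}} = \sqrt{-3140 + \frac{1}{62}} = \sqrt{- \frac{194679}{62}} = \frac{3 i \sqrt{1341122}}{62}$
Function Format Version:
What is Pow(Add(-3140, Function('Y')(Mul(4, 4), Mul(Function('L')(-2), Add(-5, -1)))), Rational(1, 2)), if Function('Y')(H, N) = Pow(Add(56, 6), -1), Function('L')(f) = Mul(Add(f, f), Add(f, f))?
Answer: Mul(Rational(3, 62), I, Pow(1341122, Rational(1, 2))) ≈ Mul(56.036, I)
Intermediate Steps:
Function('L')(f) = Mul(4, Pow(f, 2)) (Function('L')(f) = Mul(Mul(2, f), Mul(2, f)) = Mul(4, Pow(f, 2)))
Function('Y')(H, N) = Rational(1, 62) (Function('Y')(H, N) = Pow(62, -1) = Rational(1, 62))
Pow(Add(-3140, Function('Y')(Mul(4, 4), Mul(Function('L')(-2), Add(-5, -1)))), Rational(1, 2)) = Pow(Add(-3140, Rational(1, 62)), Rational(1, 2)) = Pow(Rational(-194679, 62), Rational(1, 2)) = Mul(Rational(3, 62), I, Pow(1341122, Rational(1, 2)))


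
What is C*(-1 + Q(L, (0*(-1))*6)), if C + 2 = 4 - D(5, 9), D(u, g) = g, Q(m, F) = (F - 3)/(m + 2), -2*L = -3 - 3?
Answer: 56/5 ≈ 11.200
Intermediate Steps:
L = 3 (L = -(-3 - 3)/2 = -½*(-6) = 3)
Q(m, F) = (-3 + F)/(2 + m)
C = -7 (C = -2 + (4 - 1*9) = -2 + (4 - 9) = -2 - 5 = -7)
C*(-1 + Q(L, (0*(-1))*6)) = -7*(-1 + (-3 + (0*(-1))*6)/(2 + 3)) = -7*(-1 + (-3 + 0*6)/5) = -7*(-1 + (-3 + 0)/5) = -7*(-1 + (⅕)*(-3)) = -7*(-1 - ⅗) = -7*(-8/5) = 56/5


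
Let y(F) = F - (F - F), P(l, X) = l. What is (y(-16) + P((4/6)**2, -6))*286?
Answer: -40040/9 ≈ -4448.9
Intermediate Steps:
y(F) = F (y(F) = F - 1*0 = F + 0 = F)
(y(-16) + P((4/6)**2, -6))*286 = (-16 + (4/6)**2)*286 = (-16 + (4*(1/6))**2)*286 = (-16 + (2/3)**2)*286 = (-16 + 4/9)*286 = -140/9*286 = -40040/9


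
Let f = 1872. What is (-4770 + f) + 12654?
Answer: 9756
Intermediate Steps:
(-4770 + f) + 12654 = (-4770 + 1872) + 12654 = -2898 + 12654 = 9756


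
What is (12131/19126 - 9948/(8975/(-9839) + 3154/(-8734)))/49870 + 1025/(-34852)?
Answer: 7232960160507081387/56833890988258935460 ≈ 0.12726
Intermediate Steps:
(12131/19126 - 9948/(8975/(-9839) + 3154/(-8734)))/49870 + 1025/(-34852) = (12131*(1/19126) - 9948/(8975*(-1/9839) + 3154*(-1/8734)))*(1/49870) + 1025*(-1/34852) = (12131/19126 - 9948/(-8975/9839 - 1577/4367))*(1/49870) - 1025/34852 = (12131/19126 - 9948/(-54709928/42966913))*(1/49870) - 1025/34852 = (12131/19126 - 9948*(-42966913/54709928))*(1/49870) - 1025/34852 = (12131/19126 + 106858712631/13677482)*(1/49870) - 1025/34852 = (510986414828662/65398880183)*(1/49870) - 1025/34852 = 255493207414331/1630721077363105 - 1025/34852 = 7232960160507081387/56833890988258935460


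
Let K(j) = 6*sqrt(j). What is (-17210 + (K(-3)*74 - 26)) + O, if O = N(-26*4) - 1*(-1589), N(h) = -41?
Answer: -15688 + 444*I*sqrt(3) ≈ -15688.0 + 769.03*I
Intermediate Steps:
O = 1548 (O = -41 - 1*(-1589) = -41 + 1589 = 1548)
(-17210 + (K(-3)*74 - 26)) + O = (-17210 + ((6*sqrt(-3))*74 - 26)) + 1548 = (-17210 + ((6*(I*sqrt(3)))*74 - 26)) + 1548 = (-17210 + ((6*I*sqrt(3))*74 - 26)) + 1548 = (-17210 + (444*I*sqrt(3) - 26)) + 1548 = (-17210 + (-26 + 444*I*sqrt(3))) + 1548 = (-17236 + 444*I*sqrt(3)) + 1548 = -15688 + 444*I*sqrt(3)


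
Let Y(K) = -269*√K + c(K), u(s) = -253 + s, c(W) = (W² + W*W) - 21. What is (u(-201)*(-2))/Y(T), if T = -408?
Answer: 100759852/36952197979 + 488504*I*√102/110856593937 ≈ 0.0027268 + 4.4505e-5*I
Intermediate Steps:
c(W) = -21 + 2*W² (c(W) = (W² + W²) - 21 = 2*W² - 21 = -21 + 2*W²)
Y(K) = -21 - 269*√K + 2*K² (Y(K) = -269*√K + (-21 + 2*K²) = -21 - 269*√K + 2*K²)
(u(-201)*(-2))/Y(T) = ((-253 - 201)*(-2))/(-21 - 538*I*√102 + 2*(-408)²) = (-454*(-2))/(-21 - 538*I*√102 + 2*166464) = 908/(-21 - 538*I*√102 + 332928) = 908/(332907 - 538*I*√102)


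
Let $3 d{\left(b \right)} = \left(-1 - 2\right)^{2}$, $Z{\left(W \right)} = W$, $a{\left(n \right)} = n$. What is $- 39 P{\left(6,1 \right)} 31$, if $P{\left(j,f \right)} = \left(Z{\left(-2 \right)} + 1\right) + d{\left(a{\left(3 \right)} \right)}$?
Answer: $-2418$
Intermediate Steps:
$d{\left(b \right)} = 3$ ($d{\left(b \right)} = \frac{\left(-1 - 2\right)^{2}}{3} = \frac{\left(-3\right)^{2}}{3} = \frac{1}{3} \cdot 9 = 3$)
$P{\left(j,f \right)} = 2$ ($P{\left(j,f \right)} = \left(-2 + 1\right) + 3 = -1 + 3 = 2$)
$- 39 P{\left(6,1 \right)} 31 = \left(-39\right) 2 \cdot 31 = \left(-78\right) 31 = -2418$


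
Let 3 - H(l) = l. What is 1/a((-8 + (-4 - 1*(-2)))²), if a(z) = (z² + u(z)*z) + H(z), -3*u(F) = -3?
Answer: 1/10003 ≈ 9.9970e-5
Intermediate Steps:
u(F) = 1 (u(F) = -⅓*(-3) = 1)
H(l) = 3 - l
a(z) = 3 + z² (a(z) = (z² + 1*z) + (3 - z) = (z² + z) + (3 - z) = (z + z²) + (3 - z) = 3 + z²)
1/a((-8 + (-4 - 1*(-2)))²) = 1/(3 + ((-8 + (-4 - 1*(-2)))²)²) = 1/(3 + ((-8 + (-4 + 2))²)²) = 1/(3 + ((-8 - 2)²)²) = 1/(3 + ((-10)²)²) = 1/(3 + 100²) = 1/(3 + 10000) = 1/10003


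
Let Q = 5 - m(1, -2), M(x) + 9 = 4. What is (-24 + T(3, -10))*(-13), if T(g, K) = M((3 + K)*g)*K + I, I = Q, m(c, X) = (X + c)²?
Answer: -390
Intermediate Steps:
M(x) = -5 (M(x) = -9 + 4 = -5)
Q = 4 (Q = 5 - (-2 + 1)² = 5 - 1*(-1)² = 5 - 1*1 = 5 - 1 = 4)
I = 4
T(g, K) = 4 - 5*K (T(g, K) = -5*K + 4 = 4 - 5*K)
(-24 + T(3, -10))*(-13) = (-24 + (4 - 5*(-10)))*(-13) = (-24 + (4 + 50))*(-13) = (-24 + 54)*(-13) = 30*(-13) = -390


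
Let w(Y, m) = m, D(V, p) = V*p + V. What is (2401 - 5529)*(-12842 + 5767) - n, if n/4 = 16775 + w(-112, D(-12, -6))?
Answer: 22063260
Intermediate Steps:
D(V, p) = V + V*p
n = 67340 (n = 4*(16775 - 12*(1 - 6)) = 4*(16775 - 12*(-5)) = 4*(16775 + 60) = 4*16835 = 67340)
(2401 - 5529)*(-12842 + 5767) - n = (2401 - 5529)*(-12842 + 5767) - 1*67340 = -3128*(-7075) - 67340 = 22130600 - 67340 = 22063260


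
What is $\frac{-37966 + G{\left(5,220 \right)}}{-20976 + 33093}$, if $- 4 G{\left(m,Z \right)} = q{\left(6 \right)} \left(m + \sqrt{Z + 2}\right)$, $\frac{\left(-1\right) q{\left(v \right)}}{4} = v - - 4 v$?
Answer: $- \frac{37816}{12117} + \frac{10 \sqrt{222}}{4039} \approx -3.084$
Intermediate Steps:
$q{\left(v \right)} = - 20 v$ ($q{\left(v \right)} = - 4 \left(v - - 4 v\right) = - 4 \left(v + 4 v\right) = - 4 \cdot 5 v = - 20 v$)
$G{\left(m,Z \right)} = 30 m + 30 \sqrt{2 + Z}$ ($G{\left(m,Z \right)} = - \frac{\left(-20\right) 6 \left(m + \sqrt{Z + 2}\right)}{4} = - \frac{\left(-120\right) \left(m + \sqrt{2 + Z}\right)}{4} = - \frac{- 120 m - 120 \sqrt{2 + Z}}{4} = 30 m + 30 \sqrt{2 + Z}$)
$\frac{-37966 + G{\left(5,220 \right)}}{-20976 + 33093} = \frac{-37966 + \left(30 \cdot 5 + 30 \sqrt{2 + 220}\right)}{-20976 + 33093} = \frac{-37966 + \left(150 + 30 \sqrt{222}\right)}{12117} = \left(-37816 + 30 \sqrt{222}\right) \frac{1}{12117} = - \frac{37816}{12117} + \frac{10 \sqrt{222}}{4039}$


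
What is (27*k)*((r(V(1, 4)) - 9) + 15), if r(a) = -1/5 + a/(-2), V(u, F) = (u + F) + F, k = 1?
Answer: 351/10 ≈ 35.100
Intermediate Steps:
V(u, F) = u + 2*F (V(u, F) = (F + u) + F = u + 2*F)
r(a) = -⅕ - a/2 (r(a) = -1*⅕ + a*(-½) = -⅕ - a/2)
(27*k)*((r(V(1, 4)) - 9) + 15) = (27*1)*(((-⅕ - (1 + 2*4)/2) - 9) + 15) = 27*(((-⅕ - (1 + 8)/2) - 9) + 15) = 27*(((-⅕ - ½*9) - 9) + 15) = 27*(((-⅕ - 9/2) - 9) + 15) = 27*((-47/10 - 9) + 15) = 27*(-137/10 + 15) = 27*(13/10) = 351/10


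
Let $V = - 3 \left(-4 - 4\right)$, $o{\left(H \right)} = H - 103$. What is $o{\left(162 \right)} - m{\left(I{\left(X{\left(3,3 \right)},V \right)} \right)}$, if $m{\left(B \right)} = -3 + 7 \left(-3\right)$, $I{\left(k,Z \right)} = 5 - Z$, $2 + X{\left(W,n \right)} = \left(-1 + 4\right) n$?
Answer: $83$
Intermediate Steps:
$o{\left(H \right)} = -103 + H$
$X{\left(W,n \right)} = -2 + 3 n$ ($X{\left(W,n \right)} = -2 + \left(-1 + 4\right) n = -2 + 3 n$)
$V = 24$ ($V = \left(-3\right) \left(-8\right) = 24$)
$m{\left(B \right)} = -24$ ($m{\left(B \right)} = -3 - 21 = -24$)
$o{\left(162 \right)} - m{\left(I{\left(X{\left(3,3 \right)},V \right)} \right)} = \left(-103 + 162\right) - -24 = 59 + 24 = 83$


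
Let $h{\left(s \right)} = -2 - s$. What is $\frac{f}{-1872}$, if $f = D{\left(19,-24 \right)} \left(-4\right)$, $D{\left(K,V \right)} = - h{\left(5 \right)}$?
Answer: $\frac{7}{468} \approx 0.014957$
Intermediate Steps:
$D{\left(K,V \right)} = 7$ ($D{\left(K,V \right)} = - (-2 - 5) = \left(-1\right) \left(-7\right) = 7$)
$f = -28$ ($f = 7 \left(-4\right) = -28$)
$\frac{f}{-1872} = - \frac{28}{-1872} = \left(-28\right) \left(- \frac{1}{1872}\right) = \frac{7}{468}$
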